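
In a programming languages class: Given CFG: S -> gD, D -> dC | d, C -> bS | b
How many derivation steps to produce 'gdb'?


Grammar: S -> gD, D -> dC | d, C -> bS | b
Deriving 'gdb':
Step 1: S -> gD => gD
Step 2: D -> dC => gdC
Step 3: C -> b => gdb
Total derivation steps: 3

3


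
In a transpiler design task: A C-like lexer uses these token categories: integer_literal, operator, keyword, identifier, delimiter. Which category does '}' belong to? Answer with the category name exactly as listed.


Token: '}'
Checking categories:
  identifier: no
  integer_literal: no
  operator: no
  keyword: no
  delimiter: YES
Category: delimiter

delimiter


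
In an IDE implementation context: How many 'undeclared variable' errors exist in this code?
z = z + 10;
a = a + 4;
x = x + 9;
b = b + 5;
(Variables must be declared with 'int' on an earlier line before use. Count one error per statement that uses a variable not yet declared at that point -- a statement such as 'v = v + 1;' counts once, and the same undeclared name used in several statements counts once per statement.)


Scanning code line by line:
  Line 1: use 'z' -> ERROR (undeclared)
  Line 2: use 'a' -> ERROR (undeclared)
  Line 3: use 'x' -> ERROR (undeclared)
  Line 4: use 'b' -> ERROR (undeclared)
Total undeclared variable errors: 4

4


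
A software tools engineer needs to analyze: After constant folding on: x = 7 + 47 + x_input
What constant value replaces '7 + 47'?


Identifying constant sub-expression:
  Original: x = 7 + 47 + x_input
  7 and 47 are both compile-time constants
  Evaluating: 7 + 47 = 54
  After folding: x = 54 + x_input

54


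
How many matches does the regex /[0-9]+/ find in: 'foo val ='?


Pattern: /[0-9]+/ (int literals)
Input: 'foo val ='
Scanning for matches:
Total matches: 0

0


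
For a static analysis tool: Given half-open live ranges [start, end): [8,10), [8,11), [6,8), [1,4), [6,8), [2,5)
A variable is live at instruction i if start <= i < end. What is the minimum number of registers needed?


Live ranges:
  Var0: [8, 10)
  Var1: [8, 11)
  Var2: [6, 8)
  Var3: [1, 4)
  Var4: [6, 8)
  Var5: [2, 5)
Sweep-line events (position, delta, active):
  pos=1 start -> active=1
  pos=2 start -> active=2
  pos=4 end -> active=1
  pos=5 end -> active=0
  pos=6 start -> active=1
  pos=6 start -> active=2
  pos=8 end -> active=1
  pos=8 end -> active=0
  pos=8 start -> active=1
  pos=8 start -> active=2
  pos=10 end -> active=1
  pos=11 end -> active=0
Maximum simultaneous active: 2
Minimum registers needed: 2

2


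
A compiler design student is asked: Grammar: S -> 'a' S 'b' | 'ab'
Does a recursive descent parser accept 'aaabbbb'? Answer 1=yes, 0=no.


Grammar accepts strings of the form a^n b^n (n >= 1)
Word: 'aaabbbb'
Counting: 3 a's and 4 b's
Check: 3 == 4? No
Mismatch: a-count != b-count
Rejected

0


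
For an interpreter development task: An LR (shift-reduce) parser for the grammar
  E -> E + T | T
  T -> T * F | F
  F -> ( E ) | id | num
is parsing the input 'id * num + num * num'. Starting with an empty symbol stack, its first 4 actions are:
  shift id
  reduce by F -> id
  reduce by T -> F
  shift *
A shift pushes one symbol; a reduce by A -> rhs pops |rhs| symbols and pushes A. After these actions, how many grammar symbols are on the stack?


Tracking the symbol stack through each action:
  Action 1: shift 'id' : push -> stack = [id] (size 1)
  Action 2: reduce by F -> id : pop 1, push F -> stack = [F] (size 1)
  Action 3: reduce by T -> F : pop 1, push T -> stack = [T] (size 1)
  Action 4: shift '*' : push -> stack = [T, *] (size 2)
Final stack size: 2

2


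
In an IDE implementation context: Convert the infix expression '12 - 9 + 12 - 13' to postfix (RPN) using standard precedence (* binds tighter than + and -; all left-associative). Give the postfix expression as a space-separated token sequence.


Applying the shunting-yard algorithm:
  Operand 12 -> output
  Push '-' onto operator stack -> op-stack: [-]
  Operand 9 -> output
  See '+' (prec 1); top '-' (prec 1) >= it -> pop '-' to output
  Push '+' onto operator stack -> op-stack: [+]
  Operand 12 -> output
  See '-' (prec 1); top '+' (prec 1) >= it -> pop '+' to output
  Push '-' onto operator stack -> op-stack: [-]
  Operand 13 -> output
  End of input: pop '-' to output
Postfix result: 12 9 - 12 + 13 -

12 9 - 12 + 13 -


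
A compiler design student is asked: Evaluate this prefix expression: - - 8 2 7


Parsing prefix expression: - - 8 2 7
Step 1: Innermost operation '- 8 2'
  8 - 2 = 6
Step 2: Outer operation '- [6] 7'
  6 - 7 = -1

-1


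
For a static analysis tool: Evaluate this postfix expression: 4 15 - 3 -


Processing tokens left to right:
Push 4, Push 15
Pop 4 and 15, compute 4 - 15 = -11, push -11
Push 3
Pop -11 and 3, compute -11 - 3 = -14, push -14
Stack result: -14

-14


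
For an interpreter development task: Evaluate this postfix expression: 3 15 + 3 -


Processing tokens left to right:
Push 3, Push 15
Pop 3 and 15, compute 3 + 15 = 18, push 18
Push 3
Pop 18 and 3, compute 18 - 3 = 15, push 15
Stack result: 15

15


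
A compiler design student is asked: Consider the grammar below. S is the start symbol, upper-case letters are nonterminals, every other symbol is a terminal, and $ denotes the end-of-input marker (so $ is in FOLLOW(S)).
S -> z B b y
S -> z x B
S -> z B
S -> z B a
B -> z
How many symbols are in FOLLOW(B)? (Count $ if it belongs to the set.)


S is the start symbol and does not occur in any rule body, so FOLLOW(S) = {$}.
Examining every occurrence of B in a rule body:
  S -> z B b y : B is followed by terminal 'b' -> add 'b'
  S -> z x B : B is at the right end -> add FOLLOW(S) = {$}
  S -> z B : B is at the right end -> add FOLLOW(S) = {$} (already in the set)
  S -> z B a : B is followed by terminal 'a' -> add 'a'
  B -> z : B does not occur in the body -> contributes nothing
FOLLOW(B) = {a, b, $}
Count: 3

3


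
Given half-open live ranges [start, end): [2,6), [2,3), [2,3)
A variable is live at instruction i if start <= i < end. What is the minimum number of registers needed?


Live ranges:
  Var0: [2, 6)
  Var1: [2, 3)
  Var2: [2, 3)
Sweep-line events (position, delta, active):
  pos=2 start -> active=1
  pos=2 start -> active=2
  pos=2 start -> active=3
  pos=3 end -> active=2
  pos=3 end -> active=1
  pos=6 end -> active=0
Maximum simultaneous active: 3
Minimum registers needed: 3

3


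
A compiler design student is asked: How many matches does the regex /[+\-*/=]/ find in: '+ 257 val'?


Pattern: /[+\-*/=]/ (operators)
Input: '+ 257 val'
Scanning for matches:
  Match 1: '+'
Total matches: 1

1


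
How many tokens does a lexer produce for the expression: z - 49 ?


Scanning 'z - 49'
Token 1: 'z' -> identifier
Token 2: '-' -> operator
Token 3: '49' -> integer_literal
Total tokens: 3

3


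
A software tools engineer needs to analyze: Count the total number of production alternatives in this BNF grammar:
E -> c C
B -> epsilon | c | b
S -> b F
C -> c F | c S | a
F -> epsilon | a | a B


Counting alternatives per rule:
  E: 1 alternative(s)
  B: 3 alternative(s)
  S: 1 alternative(s)
  C: 3 alternative(s)
  F: 3 alternative(s)
Sum: 1 + 3 + 1 + 3 + 3 = 11

11


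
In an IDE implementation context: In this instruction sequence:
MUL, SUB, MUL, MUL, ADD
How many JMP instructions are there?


Scanning instruction sequence for JMP:
  Position 1: MUL
  Position 2: SUB
  Position 3: MUL
  Position 4: MUL
  Position 5: ADD
Matches at positions: []
Total JMP count: 0

0


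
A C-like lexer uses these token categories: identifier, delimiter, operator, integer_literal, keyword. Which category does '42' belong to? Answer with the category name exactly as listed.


Token: '42'
Checking categories:
  identifier: no
  integer_literal: YES
  operator: no
  keyword: no
  delimiter: no
Category: integer_literal

integer_literal


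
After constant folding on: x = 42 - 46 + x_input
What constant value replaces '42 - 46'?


Identifying constant sub-expression:
  Original: x = 42 - 46 + x_input
  42 and 46 are both compile-time constants
  Evaluating: 42 - 46 = -4
  After folding: x = -4 + x_input

-4


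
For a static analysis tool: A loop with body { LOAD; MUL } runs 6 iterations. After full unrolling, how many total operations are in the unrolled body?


Loop body operations: LOAD, MUL (2 ops per iteration)
Unrolling 6 iterations:
  Iteration 1: LOAD, MUL (2 ops)
  Iteration 2: LOAD, MUL (2 ops)
  Iteration 3: LOAD, MUL (2 ops)
  Iteration 4: LOAD, MUL (2 ops)
  Iteration 5: LOAD, MUL (2 ops)
  Iteration 6: LOAD, MUL (2 ops)
Total: 6 iterations * 2 ops/iter = 12 operations

12


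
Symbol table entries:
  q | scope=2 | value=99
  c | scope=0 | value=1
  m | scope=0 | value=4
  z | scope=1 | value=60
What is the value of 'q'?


Searching symbol table for 'q':
  q | scope=2 | value=99 <- MATCH
  c | scope=0 | value=1
  m | scope=0 | value=4
  z | scope=1 | value=60
Found 'q' at scope 2 with value 99

99


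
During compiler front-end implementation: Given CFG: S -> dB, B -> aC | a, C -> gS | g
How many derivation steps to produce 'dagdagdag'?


Grammar: S -> dB, B -> aC | a, C -> gS | g
Deriving 'dagdagdag':
Step 1: S -> dB => dB
Step 2: B -> aC => daC
Step 3: C -> gS => dagS
Step 4: S -> dB => dagdB
Step 5: B -> aC => dagdaC
Step 6: C -> gS => dagdagS
Step 7: S -> dB => dagdagdB
Step 8: B -> aC => dagdagdaC
Step 9: C -> g => dagdagdag
Total derivation steps: 9

9


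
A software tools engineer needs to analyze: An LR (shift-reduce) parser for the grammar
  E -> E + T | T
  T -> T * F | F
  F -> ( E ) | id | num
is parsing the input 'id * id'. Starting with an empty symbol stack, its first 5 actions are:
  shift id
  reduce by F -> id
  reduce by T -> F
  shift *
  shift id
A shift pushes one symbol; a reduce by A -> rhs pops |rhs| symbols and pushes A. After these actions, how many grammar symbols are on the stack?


Tracking the symbol stack through each action:
  Action 1: shift 'id' : push -> stack = [id] (size 1)
  Action 2: reduce by F -> id : pop 1, push F -> stack = [F] (size 1)
  Action 3: reduce by T -> F : pop 1, push T -> stack = [T] (size 1)
  Action 4: shift '*' : push -> stack = [T, *] (size 2)
  Action 5: shift 'id' : push -> stack = [T, *, id] (size 3)
Final stack size: 3

3


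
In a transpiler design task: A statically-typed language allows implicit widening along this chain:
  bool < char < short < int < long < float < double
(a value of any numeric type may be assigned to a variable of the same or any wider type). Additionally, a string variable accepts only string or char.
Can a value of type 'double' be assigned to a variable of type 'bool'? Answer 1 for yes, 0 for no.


Target variable type: bool
Source value type: double
Numeric ranks: double=6, bool=0
Widening allowed iff rank(source) <= rank(target): 6 <= 0? No
Result: 0

0


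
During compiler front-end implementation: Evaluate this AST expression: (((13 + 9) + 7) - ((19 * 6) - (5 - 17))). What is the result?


Expression: (((13 + 9) + 7) - ((19 * 6) - (5 - 17)))
Evaluating step by step:
  13 + 9 = 22
  22 + 7 = 29
  19 * 6 = 114
  5 - 17 = -12
  114 - -12 = 126
  29 - 126 = -97
Result: -97

-97


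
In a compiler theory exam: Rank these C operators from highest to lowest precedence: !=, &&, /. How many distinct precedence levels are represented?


Looking up precedence for each operator:
  != -> precedence 3
  && -> precedence 2
  / -> precedence 6
Sorted highest to lowest: /, !=, &&
Distinct precedence values: [6, 3, 2]
Number of distinct levels: 3

3


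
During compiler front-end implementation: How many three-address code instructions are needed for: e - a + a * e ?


Expression: e - a + a * e
Generating three-address code (respecting * over +/- precedence):
  Instruction 1: t1 = a * e
  Instruction 2: t2 = e - a
  Instruction 3: t3 = t2 + t1
Total instructions: 3

3


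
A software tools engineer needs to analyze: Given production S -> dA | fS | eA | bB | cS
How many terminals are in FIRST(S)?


Production: S -> dA | fS | eA | bB | cS
Examining each alternative for leading terminals:
  S -> dA : first terminal = 'd'
  S -> fS : first terminal = 'f'
  S -> eA : first terminal = 'e'
  S -> bB : first terminal = 'b'
  S -> cS : first terminal = 'c'
FIRST(S) = {b, c, d, e, f}
Count: 5

5


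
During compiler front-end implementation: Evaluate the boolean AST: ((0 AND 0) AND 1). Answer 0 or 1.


Step 1: Evaluate inner node
  0 AND 0 = 0
Step 2: Evaluate root node
  0 AND 1 = 0

0


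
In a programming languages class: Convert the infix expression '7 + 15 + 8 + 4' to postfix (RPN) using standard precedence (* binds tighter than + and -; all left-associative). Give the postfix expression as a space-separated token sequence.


Applying the shunting-yard algorithm:
  Operand 7 -> output
  Push '+' onto operator stack -> op-stack: [+]
  Operand 15 -> output
  See '+' (prec 1); top '+' (prec 1) >= it -> pop '+' to output
  Push '+' onto operator stack -> op-stack: [+]
  Operand 8 -> output
  See '+' (prec 1); top '+' (prec 1) >= it -> pop '+' to output
  Push '+' onto operator stack -> op-stack: [+]
  Operand 4 -> output
  End of input: pop '+' to output
Postfix result: 7 15 + 8 + 4 +

7 15 + 8 + 4 +


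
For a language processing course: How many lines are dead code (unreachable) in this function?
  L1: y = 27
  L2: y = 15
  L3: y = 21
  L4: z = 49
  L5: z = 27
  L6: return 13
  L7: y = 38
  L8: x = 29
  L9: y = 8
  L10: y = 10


Analyzing control flow:
  L1: reachable (before return)
  L2: reachable (before return)
  L3: reachable (before return)
  L4: reachable (before return)
  L5: reachable (before return)
  L6: reachable (return statement)
  L7: DEAD (after return at L6)
  L8: DEAD (after return at L6)
  L9: DEAD (after return at L6)
  L10: DEAD (after return at L6)
Return at L6, total lines = 10
Dead lines: L7 through L10
Count: 4

4


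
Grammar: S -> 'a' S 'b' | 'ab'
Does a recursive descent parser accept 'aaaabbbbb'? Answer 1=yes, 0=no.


Grammar accepts strings of the form a^n b^n (n >= 1)
Word: 'aaaabbbbb'
Counting: 4 a's and 5 b's
Check: 4 == 5? No
Mismatch: a-count != b-count
Rejected

0


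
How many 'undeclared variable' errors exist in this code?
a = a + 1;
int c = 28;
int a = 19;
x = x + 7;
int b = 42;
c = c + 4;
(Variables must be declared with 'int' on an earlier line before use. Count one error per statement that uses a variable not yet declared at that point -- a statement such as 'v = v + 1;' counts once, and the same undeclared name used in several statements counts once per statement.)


Scanning code line by line:
  Line 1: use 'a' -> ERROR (undeclared)
  Line 2: declare 'c' -> declared = ['c']
  Line 3: declare 'a' -> declared = ['a', 'c']
  Line 4: use 'x' -> ERROR (undeclared)
  Line 5: declare 'b' -> declared = ['a', 'b', 'c']
  Line 6: use 'c' -> OK (declared)
Total undeclared variable errors: 2

2


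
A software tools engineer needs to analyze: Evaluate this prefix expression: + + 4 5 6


Parsing prefix expression: + + 4 5 6
Step 1: Innermost operation '+ 4 5'
  4 + 5 = 9
Step 2: Outer operation '+ [9] 6'
  9 + 6 = 15

15


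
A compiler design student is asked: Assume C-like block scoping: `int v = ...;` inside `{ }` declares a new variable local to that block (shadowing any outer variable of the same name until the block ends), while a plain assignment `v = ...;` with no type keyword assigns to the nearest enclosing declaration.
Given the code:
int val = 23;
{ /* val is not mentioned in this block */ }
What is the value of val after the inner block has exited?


Analyzing scoping rules:
Outer scope: declares val = 23
Inner block: val is neither redeclared nor assigned -> unchanged
After the block -> 23
Result: 23

23


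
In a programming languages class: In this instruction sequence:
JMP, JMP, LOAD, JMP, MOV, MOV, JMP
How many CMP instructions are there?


Scanning instruction sequence for CMP:
  Position 1: JMP
  Position 2: JMP
  Position 3: LOAD
  Position 4: JMP
  Position 5: MOV
  Position 6: MOV
  Position 7: JMP
Matches at positions: []
Total CMP count: 0

0


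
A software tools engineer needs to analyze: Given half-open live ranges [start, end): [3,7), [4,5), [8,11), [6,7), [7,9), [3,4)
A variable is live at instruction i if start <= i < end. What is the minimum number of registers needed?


Live ranges:
  Var0: [3, 7)
  Var1: [4, 5)
  Var2: [8, 11)
  Var3: [6, 7)
  Var4: [7, 9)
  Var5: [3, 4)
Sweep-line events (position, delta, active):
  pos=3 start -> active=1
  pos=3 start -> active=2
  pos=4 end -> active=1
  pos=4 start -> active=2
  pos=5 end -> active=1
  pos=6 start -> active=2
  pos=7 end -> active=1
  pos=7 end -> active=0
  pos=7 start -> active=1
  pos=8 start -> active=2
  pos=9 end -> active=1
  pos=11 end -> active=0
Maximum simultaneous active: 2
Minimum registers needed: 2

2


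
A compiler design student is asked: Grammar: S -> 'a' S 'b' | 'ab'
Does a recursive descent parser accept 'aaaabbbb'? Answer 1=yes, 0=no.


Grammar accepts strings of the form a^n b^n (n >= 1)
Word: 'aaaabbbb'
Counting: 4 a's and 4 b's
Check: 4 == 4? Yes
Derivation (S -> aSb applied 3 time(s), then S -> ab): S => aSb => aaSbb => aaaSbbb => aaaabbbb
Accepted

1


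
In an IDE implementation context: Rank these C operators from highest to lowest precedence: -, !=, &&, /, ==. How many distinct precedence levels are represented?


Looking up precedence for each operator:
  - -> precedence 5
  != -> precedence 3
  && -> precedence 2
  / -> precedence 6
  == -> precedence 3
Sorted highest to lowest: /, -, !=, ==, &&
Distinct precedence values: [6, 5, 3, 2]
Number of distinct levels: 4

4


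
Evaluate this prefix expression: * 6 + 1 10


Parsing prefix expression: * 6 + 1 10
Step 1: Innermost operation '+ 1 10'
  1 + 10 = 11
Step 2: Outer operation '* 6 [11]'
  6 * 11 = 66

66


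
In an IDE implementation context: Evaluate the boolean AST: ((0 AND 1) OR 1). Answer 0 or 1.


Step 1: Evaluate inner node
  0 AND 1 = 0
Step 2: Evaluate root node
  0 OR 1 = 1

1


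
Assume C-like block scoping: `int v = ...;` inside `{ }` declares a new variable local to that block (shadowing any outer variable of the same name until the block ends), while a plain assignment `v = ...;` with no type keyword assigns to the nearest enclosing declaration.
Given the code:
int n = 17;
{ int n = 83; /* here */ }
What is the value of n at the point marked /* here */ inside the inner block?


Analyzing scoping rules:
Outer scope: declares n = 17
Inner block: 'int n = 83;' declares a NEW n that shadows the outer one
Inside the block the inner declaration is in scope -> 83
Result: 83

83


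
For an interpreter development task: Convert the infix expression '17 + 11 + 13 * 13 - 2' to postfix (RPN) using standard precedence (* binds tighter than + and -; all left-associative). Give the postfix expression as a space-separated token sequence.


Applying the shunting-yard algorithm:
  Operand 17 -> output
  Push '+' onto operator stack -> op-stack: [+]
  Operand 11 -> output
  See '+' (prec 1); top '+' (prec 1) >= it -> pop '+' to output
  Push '+' onto operator stack -> op-stack: [+]
  Operand 13 -> output
  Push '*' onto operator stack -> op-stack: [+, *]
  Operand 13 -> output
  See '-' (prec 1); top '*' (prec 2) >= it -> pop '*' to output
  See '-' (prec 1); top '+' (prec 1) >= it -> pop '+' to output
  Push '-' onto operator stack -> op-stack: [-]
  Operand 2 -> output
  End of input: pop '-' to output
Postfix result: 17 11 + 13 13 * + 2 -

17 11 + 13 13 * + 2 -


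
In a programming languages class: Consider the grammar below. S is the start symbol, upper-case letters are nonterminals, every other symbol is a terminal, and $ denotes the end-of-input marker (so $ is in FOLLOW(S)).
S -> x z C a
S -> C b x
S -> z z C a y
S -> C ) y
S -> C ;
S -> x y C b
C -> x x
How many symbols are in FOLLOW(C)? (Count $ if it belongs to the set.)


S is the start symbol and does not occur in any rule body, so FOLLOW(S) = {$}.
Examining every occurrence of C in a rule body:
  S -> x z C a : C is followed by terminal 'a' -> add 'a'
  S -> C b x : C is followed by terminal 'b' -> add 'b'
  S -> z z C a y : C is followed by terminal 'a' -> add 'a' (already in the set)
  S -> C ) y : C is followed by terminal ')' -> add ')'
  S -> C ; : C is followed by terminal ';' -> add ';'
  S -> x y C b : C is followed by terminal 'b' -> add 'b' (already in the set)
  C -> x x : C does not occur in the body -> contributes nothing
FOLLOW(C) = {), ;, a, b}
Count: 4

4


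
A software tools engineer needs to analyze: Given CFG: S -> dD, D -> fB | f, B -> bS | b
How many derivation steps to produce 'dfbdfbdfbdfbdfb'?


Grammar: S -> dD, D -> fB | f, B -> bS | b
Deriving 'dfbdfbdfbdfbdfb':
Step 1: S -> dD => dD
Step 2: D -> fB => dfB
Step 3: B -> bS => dfbS
Step 4: S -> dD => dfbdD
Step 5: D -> fB => dfbdfB
Step 6: B -> bS => dfbdfbS
Step 7: S -> dD => dfbdfbdD
Step 8: D -> fB => dfbdfbdfB
Step 9: B -> bS => dfbdfbdfbS
Step 10: S -> dD => dfbdfbdfbdD
Step 11: D -> fB => dfbdfbdfbdfB
Step 12: B -> bS => dfbdfbdfbdfbS
Step 13: S -> dD => dfbdfbdfbdfbdD
Step 14: D -> fB => dfbdfbdfbdfbdfB
Step 15: B -> b => dfbdfbdfbdfbdfb
Total derivation steps: 15

15


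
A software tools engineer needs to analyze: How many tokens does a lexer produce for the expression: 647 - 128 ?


Scanning '647 - 128'
Token 1: '647' -> integer_literal
Token 2: '-' -> operator
Token 3: '128' -> integer_literal
Total tokens: 3

3


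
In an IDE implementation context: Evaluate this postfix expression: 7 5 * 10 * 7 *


Processing tokens left to right:
Push 7, Push 5
Pop 7 and 5, compute 7 * 5 = 35, push 35
Push 10
Pop 35 and 10, compute 35 * 10 = 350, push 350
Push 7
Pop 350 and 7, compute 350 * 7 = 2450, push 2450
Stack result: 2450

2450


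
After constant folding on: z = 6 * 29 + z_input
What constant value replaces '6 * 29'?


Identifying constant sub-expression:
  Original: z = 6 * 29 + z_input
  6 and 29 are both compile-time constants
  Evaluating: 6 * 29 = 174
  After folding: z = 174 + z_input

174


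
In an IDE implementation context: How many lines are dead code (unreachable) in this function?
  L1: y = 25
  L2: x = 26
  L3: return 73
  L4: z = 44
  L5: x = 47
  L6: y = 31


Analyzing control flow:
  L1: reachable (before return)
  L2: reachable (before return)
  L3: reachable (return statement)
  L4: DEAD (after return at L3)
  L5: DEAD (after return at L3)
  L6: DEAD (after return at L3)
Return at L3, total lines = 6
Dead lines: L4 through L6
Count: 3

3


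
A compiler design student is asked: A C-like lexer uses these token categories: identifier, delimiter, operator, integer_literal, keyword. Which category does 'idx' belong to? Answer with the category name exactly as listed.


Token: 'idx'
Checking categories:
  identifier: YES
  integer_literal: no
  operator: no
  keyword: no
  delimiter: no
Category: identifier

identifier


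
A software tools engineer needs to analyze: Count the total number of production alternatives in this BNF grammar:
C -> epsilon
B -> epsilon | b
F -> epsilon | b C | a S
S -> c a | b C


Counting alternatives per rule:
  C: 1 alternative(s)
  B: 2 alternative(s)
  F: 3 alternative(s)
  S: 2 alternative(s)
Sum: 1 + 2 + 3 + 2 = 8

8


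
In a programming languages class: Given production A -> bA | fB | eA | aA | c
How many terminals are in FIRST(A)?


Production: A -> bA | fB | eA | aA | c
Examining each alternative for leading terminals:
  A -> bA : first terminal = 'b'
  A -> fB : first terminal = 'f'
  A -> eA : first terminal = 'e'
  A -> aA : first terminal = 'a'
  A -> c : first terminal = 'c'
FIRST(A) = {a, b, c, e, f}
Count: 5

5


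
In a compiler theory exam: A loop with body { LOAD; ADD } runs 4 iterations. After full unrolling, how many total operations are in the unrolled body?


Loop body operations: LOAD, ADD (2 ops per iteration)
Unrolling 4 iterations:
  Iteration 1: LOAD, ADD (2 ops)
  Iteration 2: LOAD, ADD (2 ops)
  Iteration 3: LOAD, ADD (2 ops)
  Iteration 4: LOAD, ADD (2 ops)
Total: 4 iterations * 2 ops/iter = 8 operations

8


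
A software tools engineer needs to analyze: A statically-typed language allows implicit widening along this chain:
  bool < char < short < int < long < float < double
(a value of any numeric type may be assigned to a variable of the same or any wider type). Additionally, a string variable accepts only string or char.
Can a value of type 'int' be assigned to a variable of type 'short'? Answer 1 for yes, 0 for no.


Target variable type: short
Source value type: int
Numeric ranks: int=3, short=2
Widening allowed iff rank(source) <= rank(target): 3 <= 2? No
Result: 0

0


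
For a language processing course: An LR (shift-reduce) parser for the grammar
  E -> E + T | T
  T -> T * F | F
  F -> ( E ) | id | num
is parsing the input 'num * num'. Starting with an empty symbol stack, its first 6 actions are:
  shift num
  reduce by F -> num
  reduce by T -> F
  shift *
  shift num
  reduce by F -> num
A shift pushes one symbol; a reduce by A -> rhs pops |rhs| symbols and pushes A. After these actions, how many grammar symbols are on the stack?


Tracking the symbol stack through each action:
  Action 1: shift 'num' : push -> stack = [num] (size 1)
  Action 2: reduce by F -> num : pop 1, push F -> stack = [F] (size 1)
  Action 3: reduce by T -> F : pop 1, push T -> stack = [T] (size 1)
  Action 4: shift '*' : push -> stack = [T, *] (size 2)
  Action 5: shift 'num' : push -> stack = [T, *, num] (size 3)
  Action 6: reduce by F -> num : pop 1, push F -> stack = [T, *, F] (size 3)
Final stack size: 3

3


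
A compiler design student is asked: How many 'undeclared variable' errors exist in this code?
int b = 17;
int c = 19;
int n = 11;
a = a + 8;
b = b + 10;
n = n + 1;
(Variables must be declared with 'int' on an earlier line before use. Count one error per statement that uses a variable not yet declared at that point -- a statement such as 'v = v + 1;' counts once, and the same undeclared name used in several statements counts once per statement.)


Scanning code line by line:
  Line 1: declare 'b' -> declared = ['b']
  Line 2: declare 'c' -> declared = ['b', 'c']
  Line 3: declare 'n' -> declared = ['b', 'c', 'n']
  Line 4: use 'a' -> ERROR (undeclared)
  Line 5: use 'b' -> OK (declared)
  Line 6: use 'n' -> OK (declared)
Total undeclared variable errors: 1

1


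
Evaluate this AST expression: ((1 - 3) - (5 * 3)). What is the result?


Expression: ((1 - 3) - (5 * 3))
Evaluating step by step:
  1 - 3 = -2
  5 * 3 = 15
  -2 - 15 = -17
Result: -17

-17


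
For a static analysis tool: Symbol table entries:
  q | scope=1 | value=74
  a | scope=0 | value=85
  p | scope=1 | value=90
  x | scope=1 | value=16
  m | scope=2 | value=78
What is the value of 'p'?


Searching symbol table for 'p':
  q | scope=1 | value=74
  a | scope=0 | value=85
  p | scope=1 | value=90 <- MATCH
  x | scope=1 | value=16
  m | scope=2 | value=78
Found 'p' at scope 1 with value 90

90


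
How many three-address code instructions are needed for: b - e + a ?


Expression: b - e + a
Generating three-address code (respecting * over +/- precedence):
  Instruction 1: t1 = b - e
  Instruction 2: t2 = t1 + a
Total instructions: 2

2


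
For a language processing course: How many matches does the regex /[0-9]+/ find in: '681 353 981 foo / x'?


Pattern: /[0-9]+/ (int literals)
Input: '681 353 981 foo / x'
Scanning for matches:
  Match 1: '681'
  Match 2: '353'
  Match 3: '981'
Total matches: 3

3


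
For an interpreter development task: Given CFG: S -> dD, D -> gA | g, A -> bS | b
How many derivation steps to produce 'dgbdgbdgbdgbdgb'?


Grammar: S -> dD, D -> gA | g, A -> bS | b
Deriving 'dgbdgbdgbdgbdgb':
Step 1: S -> dD => dD
Step 2: D -> gA => dgA
Step 3: A -> bS => dgbS
Step 4: S -> dD => dgbdD
Step 5: D -> gA => dgbdgA
Step 6: A -> bS => dgbdgbS
Step 7: S -> dD => dgbdgbdD
Step 8: D -> gA => dgbdgbdgA
Step 9: A -> bS => dgbdgbdgbS
Step 10: S -> dD => dgbdgbdgbdD
Step 11: D -> gA => dgbdgbdgbdgA
Step 12: A -> bS => dgbdgbdgbdgbS
Step 13: S -> dD => dgbdgbdgbdgbdD
Step 14: D -> gA => dgbdgbdgbdgbdgA
Step 15: A -> b => dgbdgbdgbdgbdgb
Total derivation steps: 15

15


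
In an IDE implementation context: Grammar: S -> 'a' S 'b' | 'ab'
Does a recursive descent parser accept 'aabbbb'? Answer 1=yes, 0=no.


Grammar accepts strings of the form a^n b^n (n >= 1)
Word: 'aabbbb'
Counting: 2 a's and 4 b's
Check: 2 == 4? No
Mismatch: a-count != b-count
Rejected

0


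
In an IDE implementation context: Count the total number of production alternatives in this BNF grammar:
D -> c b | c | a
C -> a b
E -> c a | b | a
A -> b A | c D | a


Counting alternatives per rule:
  D: 3 alternative(s)
  C: 1 alternative(s)
  E: 3 alternative(s)
  A: 3 alternative(s)
Sum: 3 + 1 + 3 + 3 = 10

10


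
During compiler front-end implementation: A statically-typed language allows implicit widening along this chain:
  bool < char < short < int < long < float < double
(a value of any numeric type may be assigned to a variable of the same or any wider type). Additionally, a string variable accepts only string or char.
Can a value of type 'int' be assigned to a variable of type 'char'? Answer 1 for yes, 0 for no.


Target variable type: char
Source value type: int
Numeric ranks: int=3, char=1
Widening allowed iff rank(source) <= rank(target): 3 <= 1? No
Result: 0

0


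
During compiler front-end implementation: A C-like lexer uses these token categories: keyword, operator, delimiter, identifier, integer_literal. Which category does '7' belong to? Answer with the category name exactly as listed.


Token: '7'
Checking categories:
  identifier: no
  integer_literal: YES
  operator: no
  keyword: no
  delimiter: no
Category: integer_literal

integer_literal


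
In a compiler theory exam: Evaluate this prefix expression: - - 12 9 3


Parsing prefix expression: - - 12 9 3
Step 1: Innermost operation '- 12 9'
  12 - 9 = 3
Step 2: Outer operation '- [3] 3'
  3 - 3 = 0

0


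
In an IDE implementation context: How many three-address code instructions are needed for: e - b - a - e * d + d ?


Expression: e - b - a - e * d + d
Generating three-address code (respecting * over +/- precedence):
  Instruction 1: t1 = e * d
  Instruction 2: t2 = e - b
  Instruction 3: t3 = t2 - a
  Instruction 4: t4 = t3 - t1
  Instruction 5: t5 = t4 + d
Total instructions: 5

5


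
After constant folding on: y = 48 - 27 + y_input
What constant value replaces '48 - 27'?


Identifying constant sub-expression:
  Original: y = 48 - 27 + y_input
  48 and 27 are both compile-time constants
  Evaluating: 48 - 27 = 21
  After folding: y = 21 + y_input

21


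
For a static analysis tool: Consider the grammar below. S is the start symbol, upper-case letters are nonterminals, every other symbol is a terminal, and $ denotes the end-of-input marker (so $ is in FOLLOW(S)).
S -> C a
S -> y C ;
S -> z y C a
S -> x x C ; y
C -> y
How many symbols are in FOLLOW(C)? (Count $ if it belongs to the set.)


S is the start symbol and does not occur in any rule body, so FOLLOW(S) = {$}.
Examining every occurrence of C in a rule body:
  S -> C a : C is followed by terminal 'a' -> add 'a'
  S -> y C ; : C is followed by terminal ';' -> add ';'
  S -> z y C a : C is followed by terminal 'a' -> add 'a' (already in the set)
  S -> x x C ; y : C is followed by terminal ';' -> add ';' (already in the set)
  C -> y : C does not occur in the body -> contributes nothing
FOLLOW(C) = {;, a}
Count: 2

2


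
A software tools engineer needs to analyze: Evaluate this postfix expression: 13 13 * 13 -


Processing tokens left to right:
Push 13, Push 13
Pop 13 and 13, compute 13 * 13 = 169, push 169
Push 13
Pop 169 and 13, compute 169 - 13 = 156, push 156
Stack result: 156

156


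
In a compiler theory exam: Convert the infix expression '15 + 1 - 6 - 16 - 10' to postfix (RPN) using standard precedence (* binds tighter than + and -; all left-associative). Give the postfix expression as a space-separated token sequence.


Applying the shunting-yard algorithm:
  Operand 15 -> output
  Push '+' onto operator stack -> op-stack: [+]
  Operand 1 -> output
  See '-' (prec 1); top '+' (prec 1) >= it -> pop '+' to output
  Push '-' onto operator stack -> op-stack: [-]
  Operand 6 -> output
  See '-' (prec 1); top '-' (prec 1) >= it -> pop '-' to output
  Push '-' onto operator stack -> op-stack: [-]
  Operand 16 -> output
  See '-' (prec 1); top '-' (prec 1) >= it -> pop '-' to output
  Push '-' onto operator stack -> op-stack: [-]
  Operand 10 -> output
  End of input: pop '-' to output
Postfix result: 15 1 + 6 - 16 - 10 -

15 1 + 6 - 16 - 10 -


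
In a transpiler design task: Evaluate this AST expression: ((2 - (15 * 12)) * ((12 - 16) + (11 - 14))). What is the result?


Expression: ((2 - (15 * 12)) * ((12 - 16) + (11 - 14)))
Evaluating step by step:
  15 * 12 = 180
  2 - 180 = -178
  12 - 16 = -4
  11 - 14 = -3
  -4 + -3 = -7
  -178 * -7 = 1246
Result: 1246

1246


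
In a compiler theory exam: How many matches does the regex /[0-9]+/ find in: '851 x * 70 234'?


Pattern: /[0-9]+/ (int literals)
Input: '851 x * 70 234'
Scanning for matches:
  Match 1: '851'
  Match 2: '70'
  Match 3: '234'
Total matches: 3

3


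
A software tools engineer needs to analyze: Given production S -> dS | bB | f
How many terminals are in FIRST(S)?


Production: S -> dS | bB | f
Examining each alternative for leading terminals:
  S -> dS : first terminal = 'd'
  S -> bB : first terminal = 'b'
  S -> f : first terminal = 'f'
FIRST(S) = {b, d, f}
Count: 3

3


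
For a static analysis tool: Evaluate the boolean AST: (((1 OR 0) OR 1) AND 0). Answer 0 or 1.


Step 1: Evaluate inner node
  1 OR 0 = 1
Step 2: Evaluate next node
  1 OR 1 = 1
Step 3: Evaluate root node
  1 AND 0 = 0

0


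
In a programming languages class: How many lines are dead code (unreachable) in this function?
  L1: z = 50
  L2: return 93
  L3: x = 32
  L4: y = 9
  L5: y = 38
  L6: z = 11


Analyzing control flow:
  L1: reachable (before return)
  L2: reachable (return statement)
  L3: DEAD (after return at L2)
  L4: DEAD (after return at L2)
  L5: DEAD (after return at L2)
  L6: DEAD (after return at L2)
Return at L2, total lines = 6
Dead lines: L3 through L6
Count: 4

4


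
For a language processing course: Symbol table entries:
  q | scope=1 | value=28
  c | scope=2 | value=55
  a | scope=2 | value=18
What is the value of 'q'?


Searching symbol table for 'q':
  q | scope=1 | value=28 <- MATCH
  c | scope=2 | value=55
  a | scope=2 | value=18
Found 'q' at scope 1 with value 28

28


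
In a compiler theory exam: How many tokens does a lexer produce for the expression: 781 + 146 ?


Scanning '781 + 146'
Token 1: '781' -> integer_literal
Token 2: '+' -> operator
Token 3: '146' -> integer_literal
Total tokens: 3

3


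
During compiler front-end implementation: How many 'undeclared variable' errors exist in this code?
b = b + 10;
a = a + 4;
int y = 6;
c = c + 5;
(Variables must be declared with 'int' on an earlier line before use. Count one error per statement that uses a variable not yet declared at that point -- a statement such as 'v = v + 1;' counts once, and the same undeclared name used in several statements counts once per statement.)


Scanning code line by line:
  Line 1: use 'b' -> ERROR (undeclared)
  Line 2: use 'a' -> ERROR (undeclared)
  Line 3: declare 'y' -> declared = ['y']
  Line 4: use 'c' -> ERROR (undeclared)
Total undeclared variable errors: 3

3


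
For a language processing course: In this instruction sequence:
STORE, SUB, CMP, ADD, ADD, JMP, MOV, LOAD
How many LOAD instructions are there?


Scanning instruction sequence for LOAD:
  Position 1: STORE
  Position 2: SUB
  Position 3: CMP
  Position 4: ADD
  Position 5: ADD
  Position 6: JMP
  Position 7: MOV
  Position 8: LOAD <- MATCH
Matches at positions: [8]
Total LOAD count: 1

1


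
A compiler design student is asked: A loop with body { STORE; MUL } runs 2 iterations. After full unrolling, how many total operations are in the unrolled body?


Loop body operations: STORE, MUL (2 ops per iteration)
Unrolling 2 iterations:
  Iteration 1: STORE, MUL (2 ops)
  Iteration 2: STORE, MUL (2 ops)
Total: 2 iterations * 2 ops/iter = 4 operations

4


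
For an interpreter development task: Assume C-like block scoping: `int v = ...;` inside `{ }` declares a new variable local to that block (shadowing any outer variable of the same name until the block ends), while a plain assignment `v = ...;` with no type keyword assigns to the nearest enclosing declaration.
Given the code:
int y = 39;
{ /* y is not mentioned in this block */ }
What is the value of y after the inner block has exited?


Analyzing scoping rules:
Outer scope: declares y = 39
Inner block: y is neither redeclared nor assigned -> unchanged
After the block -> 39
Result: 39

39


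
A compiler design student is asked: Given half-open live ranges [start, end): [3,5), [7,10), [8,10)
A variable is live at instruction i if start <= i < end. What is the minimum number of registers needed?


Live ranges:
  Var0: [3, 5)
  Var1: [7, 10)
  Var2: [8, 10)
Sweep-line events (position, delta, active):
  pos=3 start -> active=1
  pos=5 end -> active=0
  pos=7 start -> active=1
  pos=8 start -> active=2
  pos=10 end -> active=1
  pos=10 end -> active=0
Maximum simultaneous active: 2
Minimum registers needed: 2

2


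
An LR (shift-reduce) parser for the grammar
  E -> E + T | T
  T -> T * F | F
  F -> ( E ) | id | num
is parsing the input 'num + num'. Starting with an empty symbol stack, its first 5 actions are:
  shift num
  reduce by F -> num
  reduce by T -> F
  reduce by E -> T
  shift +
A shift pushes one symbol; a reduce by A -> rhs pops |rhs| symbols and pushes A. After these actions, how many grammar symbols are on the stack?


Tracking the symbol stack through each action:
  Action 1: shift 'num' : push -> stack = [num] (size 1)
  Action 2: reduce by F -> num : pop 1, push F -> stack = [F] (size 1)
  Action 3: reduce by T -> F : pop 1, push T -> stack = [T] (size 1)
  Action 4: reduce by E -> T : pop 1, push E -> stack = [E] (size 1)
  Action 5: shift '+' : push -> stack = [E, +] (size 2)
Final stack size: 2

2


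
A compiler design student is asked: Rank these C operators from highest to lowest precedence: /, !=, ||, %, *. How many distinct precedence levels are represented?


Looking up precedence for each operator:
  / -> precedence 6
  != -> precedence 3
  || -> precedence 1
  % -> precedence 6
  * -> precedence 6
Sorted highest to lowest: /, %, *, !=, ||
Distinct precedence values: [6, 3, 1]
Number of distinct levels: 3

3


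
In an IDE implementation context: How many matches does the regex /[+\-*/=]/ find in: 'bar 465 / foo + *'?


Pattern: /[+\-*/=]/ (operators)
Input: 'bar 465 / foo + *'
Scanning for matches:
  Match 1: '/'
  Match 2: '+'
  Match 3: '*'
Total matches: 3

3


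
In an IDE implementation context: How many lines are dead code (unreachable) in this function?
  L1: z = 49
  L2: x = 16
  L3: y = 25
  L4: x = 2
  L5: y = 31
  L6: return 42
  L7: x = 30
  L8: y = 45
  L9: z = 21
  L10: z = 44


Analyzing control flow:
  L1: reachable (before return)
  L2: reachable (before return)
  L3: reachable (before return)
  L4: reachable (before return)
  L5: reachable (before return)
  L6: reachable (return statement)
  L7: DEAD (after return at L6)
  L8: DEAD (after return at L6)
  L9: DEAD (after return at L6)
  L10: DEAD (after return at L6)
Return at L6, total lines = 10
Dead lines: L7 through L10
Count: 4

4


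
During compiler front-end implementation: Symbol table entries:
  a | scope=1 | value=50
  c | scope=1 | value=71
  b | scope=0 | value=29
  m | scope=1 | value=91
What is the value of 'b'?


Searching symbol table for 'b':
  a | scope=1 | value=50
  c | scope=1 | value=71
  b | scope=0 | value=29 <- MATCH
  m | scope=1 | value=91
Found 'b' at scope 0 with value 29

29
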